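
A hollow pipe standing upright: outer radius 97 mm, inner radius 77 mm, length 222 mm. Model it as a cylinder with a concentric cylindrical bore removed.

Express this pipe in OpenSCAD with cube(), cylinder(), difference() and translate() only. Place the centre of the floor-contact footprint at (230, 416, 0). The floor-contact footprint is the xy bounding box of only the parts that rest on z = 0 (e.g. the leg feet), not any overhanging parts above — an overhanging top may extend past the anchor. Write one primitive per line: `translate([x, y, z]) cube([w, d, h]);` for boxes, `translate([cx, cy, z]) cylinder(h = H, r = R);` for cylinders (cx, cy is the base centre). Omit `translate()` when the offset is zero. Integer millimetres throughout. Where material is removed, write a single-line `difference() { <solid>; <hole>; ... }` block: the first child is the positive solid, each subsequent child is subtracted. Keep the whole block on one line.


difference() { translate([230, 416, 0]) cylinder(h = 222, r = 97); translate([230, 416, 0]) cylinder(h = 222, r = 77); }


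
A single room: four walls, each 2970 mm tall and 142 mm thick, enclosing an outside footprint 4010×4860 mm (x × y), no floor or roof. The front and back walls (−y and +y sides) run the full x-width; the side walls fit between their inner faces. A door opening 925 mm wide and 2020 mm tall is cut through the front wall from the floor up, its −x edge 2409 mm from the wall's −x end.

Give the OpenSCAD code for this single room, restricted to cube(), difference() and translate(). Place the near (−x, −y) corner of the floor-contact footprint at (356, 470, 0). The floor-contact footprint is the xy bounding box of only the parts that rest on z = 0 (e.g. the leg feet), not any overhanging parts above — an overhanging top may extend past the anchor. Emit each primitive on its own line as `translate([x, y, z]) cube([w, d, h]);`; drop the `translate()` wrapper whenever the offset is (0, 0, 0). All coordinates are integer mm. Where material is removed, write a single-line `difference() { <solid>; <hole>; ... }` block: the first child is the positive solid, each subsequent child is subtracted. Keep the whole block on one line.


difference() { translate([356, 470, 0]) cube([4010, 142, 2970]); translate([2765, 470, 0]) cube([925, 142, 2020]); }
translate([356, 5188, 0]) cube([4010, 142, 2970]);
translate([356, 612, 0]) cube([142, 4576, 2970]);
translate([4224, 612, 0]) cube([142, 4576, 2970]);


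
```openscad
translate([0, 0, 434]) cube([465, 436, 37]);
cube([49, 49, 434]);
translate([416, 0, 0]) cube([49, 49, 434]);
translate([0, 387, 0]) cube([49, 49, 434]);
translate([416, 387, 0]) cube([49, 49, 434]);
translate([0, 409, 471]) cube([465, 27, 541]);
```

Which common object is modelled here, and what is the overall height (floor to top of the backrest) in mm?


A chair. The overall height is 1012 mm.

A slab on four corner posts with a tall panel at the back — a chair. The seat slab sits at z = 434 with thickness 37, and the 541 mm backrest starts at the seat top, so the overall height is 434 + 37 + 541 = 1012 mm.


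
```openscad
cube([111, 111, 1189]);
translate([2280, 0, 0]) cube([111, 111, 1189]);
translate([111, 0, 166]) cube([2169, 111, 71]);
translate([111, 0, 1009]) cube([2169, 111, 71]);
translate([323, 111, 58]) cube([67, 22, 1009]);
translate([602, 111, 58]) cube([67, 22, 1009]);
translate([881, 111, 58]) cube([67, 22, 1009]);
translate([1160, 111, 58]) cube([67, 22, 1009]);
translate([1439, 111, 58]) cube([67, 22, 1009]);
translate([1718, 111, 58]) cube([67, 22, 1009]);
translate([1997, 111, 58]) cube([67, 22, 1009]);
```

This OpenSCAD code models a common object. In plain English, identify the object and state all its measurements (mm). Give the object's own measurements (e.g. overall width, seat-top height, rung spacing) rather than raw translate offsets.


A fence section. Two 111×111 mm posts, 1189 mm tall, stand on the floor with a clear span of 2169 mm between their inner faces. Two horizontal rails of 111×71 mm section span the gap between the posts with their undersides at z = 166 mm and z = 1009 mm, flush with the posts' −y face. 7 pickets, each 67 mm wide, 22 mm thick and 1009 mm tall, are fixed to the +y face of the rails with their bottoms at z = 58 mm, spaced across the span with a 212 mm gap after the −x post and between neighbouring pickets, with 216 mm left before the +x post.


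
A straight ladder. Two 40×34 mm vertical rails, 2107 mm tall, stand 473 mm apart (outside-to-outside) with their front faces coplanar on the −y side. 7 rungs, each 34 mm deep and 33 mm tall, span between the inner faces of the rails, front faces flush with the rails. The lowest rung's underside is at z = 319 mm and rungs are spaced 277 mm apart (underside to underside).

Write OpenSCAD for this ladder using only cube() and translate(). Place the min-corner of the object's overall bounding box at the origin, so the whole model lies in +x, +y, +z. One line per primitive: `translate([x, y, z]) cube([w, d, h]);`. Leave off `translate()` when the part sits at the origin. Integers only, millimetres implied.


// rung span = 473 - 2*40 = 393
// rung[k] z = 319 + k*277
cube([40, 34, 2107]);
translate([433, 0, 0]) cube([40, 34, 2107]);
translate([40, 0, 319]) cube([393, 34, 33]);
translate([40, 0, 596]) cube([393, 34, 33]);
translate([40, 0, 873]) cube([393, 34, 33]);
translate([40, 0, 1150]) cube([393, 34, 33]);
translate([40, 0, 1427]) cube([393, 34, 33]);
translate([40, 0, 1704]) cube([393, 34, 33]);
translate([40, 0, 1981]) cube([393, 34, 33]);


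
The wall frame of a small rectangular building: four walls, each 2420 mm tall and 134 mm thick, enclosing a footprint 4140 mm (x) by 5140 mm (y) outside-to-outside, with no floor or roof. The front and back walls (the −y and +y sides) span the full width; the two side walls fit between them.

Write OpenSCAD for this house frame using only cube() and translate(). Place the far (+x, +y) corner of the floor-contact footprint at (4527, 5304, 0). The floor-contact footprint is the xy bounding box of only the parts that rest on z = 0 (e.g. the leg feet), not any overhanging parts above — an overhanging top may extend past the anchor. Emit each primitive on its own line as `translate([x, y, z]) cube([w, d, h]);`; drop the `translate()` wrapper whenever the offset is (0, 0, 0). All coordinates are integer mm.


translate([387, 164, 0]) cube([4140, 134, 2420]);
translate([387, 5170, 0]) cube([4140, 134, 2420]);
translate([387, 298, 0]) cube([134, 4872, 2420]);
translate([4393, 298, 0]) cube([134, 4872, 2420]);


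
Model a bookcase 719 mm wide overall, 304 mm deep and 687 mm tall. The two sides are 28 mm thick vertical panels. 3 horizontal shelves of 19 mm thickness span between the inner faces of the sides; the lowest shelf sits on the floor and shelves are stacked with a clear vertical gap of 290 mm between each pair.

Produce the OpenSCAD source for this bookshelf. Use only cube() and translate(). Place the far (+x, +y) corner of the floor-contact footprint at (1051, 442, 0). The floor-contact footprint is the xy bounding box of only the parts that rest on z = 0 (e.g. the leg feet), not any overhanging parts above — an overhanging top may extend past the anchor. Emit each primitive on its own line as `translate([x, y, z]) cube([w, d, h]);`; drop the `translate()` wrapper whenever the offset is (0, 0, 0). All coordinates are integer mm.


translate([332, 138, 0]) cube([28, 304, 687]);
translate([1023, 138, 0]) cube([28, 304, 687]);
translate([360, 138, 0]) cube([663, 304, 19]);
translate([360, 138, 309]) cube([663, 304, 19]);
translate([360, 138, 618]) cube([663, 304, 19]);


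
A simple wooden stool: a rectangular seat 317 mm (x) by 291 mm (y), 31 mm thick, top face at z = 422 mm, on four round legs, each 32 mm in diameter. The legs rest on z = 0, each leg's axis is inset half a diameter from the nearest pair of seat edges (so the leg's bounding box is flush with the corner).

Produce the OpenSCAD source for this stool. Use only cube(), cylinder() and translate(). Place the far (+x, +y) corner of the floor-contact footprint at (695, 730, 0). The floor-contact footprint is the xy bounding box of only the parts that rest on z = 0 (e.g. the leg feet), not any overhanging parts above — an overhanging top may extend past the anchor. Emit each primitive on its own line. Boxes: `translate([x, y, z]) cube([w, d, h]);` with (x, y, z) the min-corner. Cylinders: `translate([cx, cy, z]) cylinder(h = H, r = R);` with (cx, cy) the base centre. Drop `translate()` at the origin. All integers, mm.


translate([378, 439, 391]) cube([317, 291, 31]);
translate([394, 455, 0]) cylinder(h = 391, r = 16);
translate([679, 455, 0]) cylinder(h = 391, r = 16);
translate([394, 714, 0]) cylinder(h = 391, r = 16);
translate([679, 714, 0]) cylinder(h = 391, r = 16);


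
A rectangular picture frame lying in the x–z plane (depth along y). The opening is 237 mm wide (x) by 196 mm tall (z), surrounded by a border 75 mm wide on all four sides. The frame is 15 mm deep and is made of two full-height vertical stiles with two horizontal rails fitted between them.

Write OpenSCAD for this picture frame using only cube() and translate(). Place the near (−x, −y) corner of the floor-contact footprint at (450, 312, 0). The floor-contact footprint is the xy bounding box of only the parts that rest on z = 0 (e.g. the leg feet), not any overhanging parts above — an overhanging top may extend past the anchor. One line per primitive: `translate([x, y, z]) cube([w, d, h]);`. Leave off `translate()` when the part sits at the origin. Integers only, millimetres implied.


translate([450, 312, 0]) cube([75, 15, 346]);
translate([762, 312, 0]) cube([75, 15, 346]);
translate([525, 312, 0]) cube([237, 15, 75]);
translate([525, 312, 271]) cube([237, 15, 75]);


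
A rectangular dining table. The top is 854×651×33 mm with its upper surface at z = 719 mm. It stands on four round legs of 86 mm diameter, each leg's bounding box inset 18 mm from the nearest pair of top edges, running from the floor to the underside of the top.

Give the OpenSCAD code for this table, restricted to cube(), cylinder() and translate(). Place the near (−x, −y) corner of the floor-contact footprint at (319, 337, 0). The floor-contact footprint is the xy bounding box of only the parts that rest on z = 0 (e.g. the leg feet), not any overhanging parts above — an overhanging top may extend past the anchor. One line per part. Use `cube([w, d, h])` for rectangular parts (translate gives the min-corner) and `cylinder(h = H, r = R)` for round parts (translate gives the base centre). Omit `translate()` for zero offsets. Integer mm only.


translate([301, 319, 686]) cube([854, 651, 33]);
translate([362, 380, 0]) cylinder(h = 686, r = 43);
translate([1094, 380, 0]) cylinder(h = 686, r = 43);
translate([362, 909, 0]) cylinder(h = 686, r = 43);
translate([1094, 909, 0]) cylinder(h = 686, r = 43);


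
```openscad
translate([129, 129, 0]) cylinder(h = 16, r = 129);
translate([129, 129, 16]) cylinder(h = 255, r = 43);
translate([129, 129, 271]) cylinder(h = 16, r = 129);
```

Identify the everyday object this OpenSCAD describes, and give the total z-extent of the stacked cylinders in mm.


A spool. The overall height is 287 mm.

Three coaxial cylinders, large–small–large — a spool. Two 16 mm flanges and a 255 mm core give 16 + 255 + 16 = 287 mm.


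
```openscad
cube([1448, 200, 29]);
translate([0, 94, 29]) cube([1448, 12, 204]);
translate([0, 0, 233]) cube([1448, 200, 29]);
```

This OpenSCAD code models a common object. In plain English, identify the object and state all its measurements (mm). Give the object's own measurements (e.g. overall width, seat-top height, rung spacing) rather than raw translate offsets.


An I-beam lying along x, 1448 mm long. Overall section height 262 mm. Two flanges 200 mm wide (y) and 29 mm thick, one on the floor and one at the top; a web 12 mm thick runs between them, centred on the flange width.


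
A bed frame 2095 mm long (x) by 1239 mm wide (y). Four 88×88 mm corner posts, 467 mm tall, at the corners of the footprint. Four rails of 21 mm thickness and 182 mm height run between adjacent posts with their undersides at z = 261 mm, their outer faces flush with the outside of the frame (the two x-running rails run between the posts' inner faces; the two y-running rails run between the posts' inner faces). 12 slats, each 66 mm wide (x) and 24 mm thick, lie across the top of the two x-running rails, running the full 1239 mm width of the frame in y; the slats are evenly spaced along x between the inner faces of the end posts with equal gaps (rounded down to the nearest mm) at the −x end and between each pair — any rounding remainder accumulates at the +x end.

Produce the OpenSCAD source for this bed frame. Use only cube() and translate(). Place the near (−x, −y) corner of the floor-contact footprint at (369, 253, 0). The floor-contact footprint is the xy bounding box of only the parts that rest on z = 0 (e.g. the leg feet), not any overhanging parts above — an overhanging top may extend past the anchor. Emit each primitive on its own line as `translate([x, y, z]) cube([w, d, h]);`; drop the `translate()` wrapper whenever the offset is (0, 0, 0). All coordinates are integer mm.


translate([369, 253, 0]) cube([88, 88, 467]);
translate([369, 1404, 0]) cube([88, 88, 467]);
translate([2376, 253, 0]) cube([88, 88, 467]);
translate([2376, 1404, 0]) cube([88, 88, 467]);
translate([457, 253, 261]) cube([1919, 21, 182]);
translate([457, 1471, 261]) cube([1919, 21, 182]);
translate([369, 341, 261]) cube([21, 1063, 182]);
translate([2443, 341, 261]) cube([21, 1063, 182]);
translate([543, 253, 443]) cube([66, 1239, 24]);
translate([695, 253, 443]) cube([66, 1239, 24]);
translate([847, 253, 443]) cube([66, 1239, 24]);
translate([999, 253, 443]) cube([66, 1239, 24]);
translate([1151, 253, 443]) cube([66, 1239, 24]);
translate([1303, 253, 443]) cube([66, 1239, 24]);
translate([1455, 253, 443]) cube([66, 1239, 24]);
translate([1607, 253, 443]) cube([66, 1239, 24]);
translate([1759, 253, 443]) cube([66, 1239, 24]);
translate([1911, 253, 443]) cube([66, 1239, 24]);
translate([2063, 253, 443]) cube([66, 1239, 24]);
translate([2215, 253, 443]) cube([66, 1239, 24]);


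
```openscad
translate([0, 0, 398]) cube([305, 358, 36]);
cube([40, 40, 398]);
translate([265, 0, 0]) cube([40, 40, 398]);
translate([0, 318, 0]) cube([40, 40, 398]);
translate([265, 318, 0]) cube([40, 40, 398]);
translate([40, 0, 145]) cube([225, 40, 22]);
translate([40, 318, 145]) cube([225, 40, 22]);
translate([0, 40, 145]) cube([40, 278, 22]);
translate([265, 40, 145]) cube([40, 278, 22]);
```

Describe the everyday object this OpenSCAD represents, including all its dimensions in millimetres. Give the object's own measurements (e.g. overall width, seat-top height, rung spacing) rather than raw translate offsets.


A simple wooden stool: a rectangular seat 305 mm (x) by 358 mm (y), 36 mm thick, top face at z = 434 mm, on four square legs, each 40×40 mm in cross-section. The legs rest on z = 0, each flush with a corner of the seat. Four stretchers, 40 mm wide and 22 mm tall, connect adjacent legs with their undersides at z = 145 mm, each running between the inner faces of the legs it joins and aligned with the legs' outer faces on the other axis.


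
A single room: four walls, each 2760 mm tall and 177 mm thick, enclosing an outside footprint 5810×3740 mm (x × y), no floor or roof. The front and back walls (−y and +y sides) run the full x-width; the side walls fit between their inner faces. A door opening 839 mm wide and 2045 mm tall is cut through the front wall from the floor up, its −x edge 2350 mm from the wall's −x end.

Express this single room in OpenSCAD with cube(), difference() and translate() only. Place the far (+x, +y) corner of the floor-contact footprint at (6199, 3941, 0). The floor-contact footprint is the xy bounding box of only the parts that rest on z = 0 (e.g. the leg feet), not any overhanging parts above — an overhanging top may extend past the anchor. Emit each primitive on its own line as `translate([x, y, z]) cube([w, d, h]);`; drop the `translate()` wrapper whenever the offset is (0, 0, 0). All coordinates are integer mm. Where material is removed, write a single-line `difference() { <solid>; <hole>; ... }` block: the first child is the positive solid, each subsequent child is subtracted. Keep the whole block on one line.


difference() { translate([389, 201, 0]) cube([5810, 177, 2760]); translate([2739, 201, 0]) cube([839, 177, 2045]); }
translate([389, 3764, 0]) cube([5810, 177, 2760]);
translate([389, 378, 0]) cube([177, 3386, 2760]);
translate([6022, 378, 0]) cube([177, 3386, 2760]);


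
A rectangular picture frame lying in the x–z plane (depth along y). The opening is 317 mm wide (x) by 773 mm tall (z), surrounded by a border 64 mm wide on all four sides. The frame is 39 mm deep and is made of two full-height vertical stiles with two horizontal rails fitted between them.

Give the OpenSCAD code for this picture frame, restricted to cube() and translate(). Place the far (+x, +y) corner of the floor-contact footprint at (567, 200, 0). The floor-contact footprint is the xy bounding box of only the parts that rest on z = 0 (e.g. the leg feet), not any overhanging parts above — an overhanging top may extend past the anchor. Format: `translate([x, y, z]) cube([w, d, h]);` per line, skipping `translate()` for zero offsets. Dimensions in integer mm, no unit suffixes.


translate([122, 161, 0]) cube([64, 39, 901]);
translate([503, 161, 0]) cube([64, 39, 901]);
translate([186, 161, 0]) cube([317, 39, 64]);
translate([186, 161, 837]) cube([317, 39, 64]);


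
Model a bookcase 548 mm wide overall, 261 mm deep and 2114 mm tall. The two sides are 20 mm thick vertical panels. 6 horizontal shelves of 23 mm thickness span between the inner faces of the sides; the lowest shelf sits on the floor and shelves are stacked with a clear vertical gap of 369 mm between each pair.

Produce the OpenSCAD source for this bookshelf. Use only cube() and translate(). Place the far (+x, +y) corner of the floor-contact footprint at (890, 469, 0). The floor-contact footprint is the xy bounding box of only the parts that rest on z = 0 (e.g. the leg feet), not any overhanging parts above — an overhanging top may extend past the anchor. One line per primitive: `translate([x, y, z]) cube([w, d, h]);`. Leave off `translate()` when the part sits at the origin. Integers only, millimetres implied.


translate([342, 208, 0]) cube([20, 261, 2114]);
translate([870, 208, 0]) cube([20, 261, 2114]);
translate([362, 208, 0]) cube([508, 261, 23]);
translate([362, 208, 392]) cube([508, 261, 23]);
translate([362, 208, 784]) cube([508, 261, 23]);
translate([362, 208, 1176]) cube([508, 261, 23]);
translate([362, 208, 1568]) cube([508, 261, 23]);
translate([362, 208, 1960]) cube([508, 261, 23]);


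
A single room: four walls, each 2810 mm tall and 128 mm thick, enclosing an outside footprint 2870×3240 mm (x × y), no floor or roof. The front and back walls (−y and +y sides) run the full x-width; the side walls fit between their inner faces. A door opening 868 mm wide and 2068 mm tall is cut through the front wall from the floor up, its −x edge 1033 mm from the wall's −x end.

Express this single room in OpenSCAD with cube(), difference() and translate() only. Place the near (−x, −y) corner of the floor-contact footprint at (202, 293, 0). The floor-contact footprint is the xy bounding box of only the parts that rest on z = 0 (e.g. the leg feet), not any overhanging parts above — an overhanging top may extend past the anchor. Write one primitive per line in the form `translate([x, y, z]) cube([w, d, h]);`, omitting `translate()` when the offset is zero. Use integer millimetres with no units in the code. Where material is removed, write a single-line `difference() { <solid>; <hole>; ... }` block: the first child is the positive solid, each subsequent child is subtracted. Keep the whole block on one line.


difference() { translate([202, 293, 0]) cube([2870, 128, 2810]); translate([1235, 293, 0]) cube([868, 128, 2068]); }
translate([202, 3405, 0]) cube([2870, 128, 2810]);
translate([202, 421, 0]) cube([128, 2984, 2810]);
translate([2944, 421, 0]) cube([128, 2984, 2810]);


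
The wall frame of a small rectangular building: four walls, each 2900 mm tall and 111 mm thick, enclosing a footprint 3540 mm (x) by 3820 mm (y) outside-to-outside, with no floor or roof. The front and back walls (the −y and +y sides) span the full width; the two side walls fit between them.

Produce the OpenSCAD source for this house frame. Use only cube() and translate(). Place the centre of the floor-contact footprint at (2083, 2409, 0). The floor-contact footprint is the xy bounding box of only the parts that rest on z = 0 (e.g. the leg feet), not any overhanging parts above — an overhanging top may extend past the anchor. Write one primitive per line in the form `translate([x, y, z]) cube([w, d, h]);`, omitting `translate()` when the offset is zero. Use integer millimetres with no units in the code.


translate([313, 499, 0]) cube([3540, 111, 2900]);
translate([313, 4208, 0]) cube([3540, 111, 2900]);
translate([313, 610, 0]) cube([111, 3598, 2900]);
translate([3742, 610, 0]) cube([111, 3598, 2900]);


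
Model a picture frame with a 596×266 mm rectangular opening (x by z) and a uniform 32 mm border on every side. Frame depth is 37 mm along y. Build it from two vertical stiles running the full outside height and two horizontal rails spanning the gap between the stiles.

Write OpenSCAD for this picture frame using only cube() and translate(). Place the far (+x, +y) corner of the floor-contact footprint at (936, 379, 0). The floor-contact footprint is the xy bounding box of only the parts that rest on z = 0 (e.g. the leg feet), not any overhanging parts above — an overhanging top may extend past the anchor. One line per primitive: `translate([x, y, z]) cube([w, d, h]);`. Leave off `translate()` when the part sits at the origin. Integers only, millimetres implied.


translate([276, 342, 0]) cube([32, 37, 330]);
translate([904, 342, 0]) cube([32, 37, 330]);
translate([308, 342, 0]) cube([596, 37, 32]);
translate([308, 342, 298]) cube([596, 37, 32]);


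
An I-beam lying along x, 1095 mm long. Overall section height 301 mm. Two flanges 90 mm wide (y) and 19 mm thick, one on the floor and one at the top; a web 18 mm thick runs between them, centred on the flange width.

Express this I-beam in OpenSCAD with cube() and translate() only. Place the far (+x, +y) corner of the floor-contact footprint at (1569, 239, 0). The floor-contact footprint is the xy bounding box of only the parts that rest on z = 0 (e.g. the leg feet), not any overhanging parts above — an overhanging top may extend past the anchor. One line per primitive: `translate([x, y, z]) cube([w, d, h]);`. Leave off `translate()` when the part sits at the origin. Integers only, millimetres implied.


translate([474, 149, 0]) cube([1095, 90, 19]);
translate([474, 185, 19]) cube([1095, 18, 263]);
translate([474, 149, 282]) cube([1095, 90, 19]);


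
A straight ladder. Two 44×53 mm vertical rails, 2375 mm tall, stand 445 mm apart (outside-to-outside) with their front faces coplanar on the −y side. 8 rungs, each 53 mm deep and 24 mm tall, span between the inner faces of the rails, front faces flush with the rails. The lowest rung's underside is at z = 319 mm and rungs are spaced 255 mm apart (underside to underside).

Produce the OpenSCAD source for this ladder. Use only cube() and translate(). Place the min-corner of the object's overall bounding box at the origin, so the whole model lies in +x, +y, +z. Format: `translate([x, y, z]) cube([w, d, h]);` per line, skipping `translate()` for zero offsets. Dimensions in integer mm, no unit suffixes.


// rung span = 445 - 2*44 = 357
// rung[k] z = 319 + k*255
cube([44, 53, 2375]);
translate([401, 0, 0]) cube([44, 53, 2375]);
translate([44, 0, 319]) cube([357, 53, 24]);
translate([44, 0, 574]) cube([357, 53, 24]);
translate([44, 0, 829]) cube([357, 53, 24]);
translate([44, 0, 1084]) cube([357, 53, 24]);
translate([44, 0, 1339]) cube([357, 53, 24]);
translate([44, 0, 1594]) cube([357, 53, 24]);
translate([44, 0, 1849]) cube([357, 53, 24]);
translate([44, 0, 2104]) cube([357, 53, 24]);


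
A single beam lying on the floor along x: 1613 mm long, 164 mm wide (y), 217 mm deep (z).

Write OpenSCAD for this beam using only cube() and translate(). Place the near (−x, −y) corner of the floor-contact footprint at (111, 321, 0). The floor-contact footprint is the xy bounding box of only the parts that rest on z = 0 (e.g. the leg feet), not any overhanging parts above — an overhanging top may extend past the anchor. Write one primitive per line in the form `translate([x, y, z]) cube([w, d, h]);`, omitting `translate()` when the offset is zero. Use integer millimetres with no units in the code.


translate([111, 321, 0]) cube([1613, 164, 217]);


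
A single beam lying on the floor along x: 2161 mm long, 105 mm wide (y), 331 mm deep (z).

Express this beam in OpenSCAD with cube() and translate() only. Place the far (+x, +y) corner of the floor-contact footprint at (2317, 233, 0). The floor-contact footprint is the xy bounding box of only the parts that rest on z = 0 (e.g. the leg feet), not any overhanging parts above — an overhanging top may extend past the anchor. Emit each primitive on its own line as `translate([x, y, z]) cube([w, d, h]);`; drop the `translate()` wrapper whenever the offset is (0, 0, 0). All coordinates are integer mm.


translate([156, 128, 0]) cube([2161, 105, 331]);


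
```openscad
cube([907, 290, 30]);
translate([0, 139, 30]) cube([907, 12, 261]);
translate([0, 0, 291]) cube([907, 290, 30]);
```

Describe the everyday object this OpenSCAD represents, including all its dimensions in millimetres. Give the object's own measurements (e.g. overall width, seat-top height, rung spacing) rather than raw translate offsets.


An I-beam lying along x, 907 mm long. Overall section height 321 mm. Two flanges 290 mm wide (y) and 30 mm thick, one on the floor and one at the top; a web 12 mm thick runs between them, centred on the flange width.


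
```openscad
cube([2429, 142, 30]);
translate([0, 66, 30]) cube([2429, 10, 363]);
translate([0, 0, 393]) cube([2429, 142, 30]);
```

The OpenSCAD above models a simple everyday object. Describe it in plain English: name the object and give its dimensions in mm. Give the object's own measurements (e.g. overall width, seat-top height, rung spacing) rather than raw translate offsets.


An I-beam lying along x, 2429 mm long. Overall section height 423 mm. Two flanges 142 mm wide (y) and 30 mm thick, one on the floor and one at the top; a web 10 mm thick runs between them, centred on the flange width.


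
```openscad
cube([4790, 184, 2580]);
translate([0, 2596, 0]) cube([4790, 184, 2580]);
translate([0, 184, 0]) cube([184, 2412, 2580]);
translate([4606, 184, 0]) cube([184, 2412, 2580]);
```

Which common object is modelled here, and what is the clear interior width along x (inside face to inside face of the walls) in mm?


A house (or room) frame. The interior width is 4422 mm.

Four 2580 mm walls enclosing a rectangle with no floor or roof — a room or house frame. Outside width is 4790 mm and wall thickness is 184 mm, so the interior width is 4790 − 2 × 184 = 4422 mm.


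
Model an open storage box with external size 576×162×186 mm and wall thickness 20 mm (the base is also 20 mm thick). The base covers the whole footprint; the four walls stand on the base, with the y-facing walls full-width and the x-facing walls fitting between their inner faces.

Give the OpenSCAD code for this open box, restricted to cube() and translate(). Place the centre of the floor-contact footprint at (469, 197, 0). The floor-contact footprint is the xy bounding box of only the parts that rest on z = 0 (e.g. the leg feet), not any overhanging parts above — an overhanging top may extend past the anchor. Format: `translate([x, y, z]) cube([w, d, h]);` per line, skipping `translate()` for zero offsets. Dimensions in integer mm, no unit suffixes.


translate([181, 116, 0]) cube([576, 162, 20]);
translate([181, 116, 20]) cube([576, 20, 166]);
translate([181, 258, 20]) cube([576, 20, 166]);
translate([181, 136, 20]) cube([20, 122, 166]);
translate([737, 136, 20]) cube([20, 122, 166]);


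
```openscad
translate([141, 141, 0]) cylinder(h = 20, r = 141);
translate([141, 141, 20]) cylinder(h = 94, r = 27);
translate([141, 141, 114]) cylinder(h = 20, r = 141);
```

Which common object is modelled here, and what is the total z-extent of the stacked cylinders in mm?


A spool. The overall height is 134 mm.

Three coaxial cylinders, large–small–large — a spool. Two 20 mm flanges and a 94 mm core give 20 + 94 + 20 = 134 mm.


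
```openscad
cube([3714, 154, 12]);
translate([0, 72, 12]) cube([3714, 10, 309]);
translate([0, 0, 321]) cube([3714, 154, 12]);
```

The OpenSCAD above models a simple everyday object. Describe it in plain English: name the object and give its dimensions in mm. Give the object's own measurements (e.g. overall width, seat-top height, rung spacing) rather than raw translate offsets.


An I-beam lying along x, 3714 mm long. Overall section height 333 mm. Two flanges 154 mm wide (y) and 12 mm thick, one on the floor and one at the top; a web 10 mm thick runs between them, centred on the flange width.


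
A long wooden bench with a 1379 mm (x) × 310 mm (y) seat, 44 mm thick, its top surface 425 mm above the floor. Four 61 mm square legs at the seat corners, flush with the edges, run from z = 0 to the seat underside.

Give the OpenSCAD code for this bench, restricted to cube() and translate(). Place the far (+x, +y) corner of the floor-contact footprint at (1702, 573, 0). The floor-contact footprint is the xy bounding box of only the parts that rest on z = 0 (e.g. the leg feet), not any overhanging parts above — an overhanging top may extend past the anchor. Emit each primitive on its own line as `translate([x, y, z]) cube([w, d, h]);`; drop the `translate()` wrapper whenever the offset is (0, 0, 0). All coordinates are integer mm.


translate([323, 263, 381]) cube([1379, 310, 44]);
translate([323, 263, 0]) cube([61, 61, 381]);
translate([323, 512, 0]) cube([61, 61, 381]);
translate([1641, 263, 0]) cube([61, 61, 381]);
translate([1641, 512, 0]) cube([61, 61, 381]);


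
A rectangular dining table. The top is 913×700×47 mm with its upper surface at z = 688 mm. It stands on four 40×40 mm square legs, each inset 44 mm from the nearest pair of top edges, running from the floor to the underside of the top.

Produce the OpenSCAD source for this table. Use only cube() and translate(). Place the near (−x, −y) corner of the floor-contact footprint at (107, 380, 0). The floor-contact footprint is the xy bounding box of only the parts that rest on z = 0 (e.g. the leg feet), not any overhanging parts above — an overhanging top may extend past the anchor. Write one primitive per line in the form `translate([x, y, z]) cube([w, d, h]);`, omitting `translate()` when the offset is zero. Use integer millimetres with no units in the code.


translate([63, 336, 641]) cube([913, 700, 47]);
translate([107, 380, 0]) cube([40, 40, 641]);
translate([892, 380, 0]) cube([40, 40, 641]);
translate([107, 952, 0]) cube([40, 40, 641]);
translate([892, 952, 0]) cube([40, 40, 641]);


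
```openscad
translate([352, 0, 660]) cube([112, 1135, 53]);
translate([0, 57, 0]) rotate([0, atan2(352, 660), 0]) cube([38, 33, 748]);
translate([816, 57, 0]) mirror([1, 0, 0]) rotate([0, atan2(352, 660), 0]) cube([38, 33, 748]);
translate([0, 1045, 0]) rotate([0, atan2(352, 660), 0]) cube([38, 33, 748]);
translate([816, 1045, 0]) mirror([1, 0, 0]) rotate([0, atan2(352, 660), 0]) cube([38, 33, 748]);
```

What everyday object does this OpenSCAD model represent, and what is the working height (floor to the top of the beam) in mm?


A sawhorse. The overall height is 713 mm.

A beam across two mirrored pairs of raked legs — a sawhorse. The beam's underside is at z = 660 (matching the legs' vertical rise in atan2(352, 660)) and the beam is 53 mm tall, so its top is at 660 + 53 = 713 mm. The raked legs top out at the beam's underside, so that is the highest point.


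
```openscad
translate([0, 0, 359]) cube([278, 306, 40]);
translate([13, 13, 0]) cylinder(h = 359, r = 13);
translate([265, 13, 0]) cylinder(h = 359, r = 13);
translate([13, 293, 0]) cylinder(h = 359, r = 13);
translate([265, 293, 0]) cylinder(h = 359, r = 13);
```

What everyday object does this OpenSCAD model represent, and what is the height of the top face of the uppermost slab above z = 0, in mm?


A stool. The seat height is 399 mm.

A 278×306×40 slab at z = 359 on four corner cylinders — a stool. The seat top is 359 + 40 = 399 mm.


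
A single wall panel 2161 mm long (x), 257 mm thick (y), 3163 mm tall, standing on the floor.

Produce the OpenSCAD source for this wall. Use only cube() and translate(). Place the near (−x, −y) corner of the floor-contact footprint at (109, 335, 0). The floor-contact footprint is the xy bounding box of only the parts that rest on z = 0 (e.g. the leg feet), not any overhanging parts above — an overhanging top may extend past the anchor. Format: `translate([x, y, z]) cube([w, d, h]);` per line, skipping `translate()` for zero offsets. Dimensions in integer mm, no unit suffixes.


translate([109, 335, 0]) cube([2161, 257, 3163]);


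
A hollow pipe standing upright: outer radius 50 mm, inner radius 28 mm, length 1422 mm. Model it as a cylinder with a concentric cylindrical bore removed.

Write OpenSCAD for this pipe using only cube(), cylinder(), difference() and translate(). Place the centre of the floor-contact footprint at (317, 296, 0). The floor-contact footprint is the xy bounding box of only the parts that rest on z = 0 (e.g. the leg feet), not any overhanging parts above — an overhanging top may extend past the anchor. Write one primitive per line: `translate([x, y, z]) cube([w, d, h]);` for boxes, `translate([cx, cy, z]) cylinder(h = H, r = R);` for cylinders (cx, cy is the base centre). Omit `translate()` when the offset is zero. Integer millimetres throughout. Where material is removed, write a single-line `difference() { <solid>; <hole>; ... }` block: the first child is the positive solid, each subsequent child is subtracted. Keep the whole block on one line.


difference() { translate([317, 296, 0]) cylinder(h = 1422, r = 50); translate([317, 296, 0]) cylinder(h = 1422, r = 28); }


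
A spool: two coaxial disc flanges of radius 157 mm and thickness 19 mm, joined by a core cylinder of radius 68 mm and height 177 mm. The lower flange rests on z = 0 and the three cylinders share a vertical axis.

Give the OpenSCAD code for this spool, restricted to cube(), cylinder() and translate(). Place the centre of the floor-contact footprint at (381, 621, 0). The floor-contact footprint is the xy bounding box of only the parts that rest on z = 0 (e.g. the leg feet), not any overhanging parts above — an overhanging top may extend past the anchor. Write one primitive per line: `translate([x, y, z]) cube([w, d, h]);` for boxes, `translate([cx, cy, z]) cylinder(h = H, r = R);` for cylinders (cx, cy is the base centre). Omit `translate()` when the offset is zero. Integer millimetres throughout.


translate([381, 621, 0]) cylinder(h = 19, r = 157);
translate([381, 621, 19]) cylinder(h = 177, r = 68);
translate([381, 621, 196]) cylinder(h = 19, r = 157);


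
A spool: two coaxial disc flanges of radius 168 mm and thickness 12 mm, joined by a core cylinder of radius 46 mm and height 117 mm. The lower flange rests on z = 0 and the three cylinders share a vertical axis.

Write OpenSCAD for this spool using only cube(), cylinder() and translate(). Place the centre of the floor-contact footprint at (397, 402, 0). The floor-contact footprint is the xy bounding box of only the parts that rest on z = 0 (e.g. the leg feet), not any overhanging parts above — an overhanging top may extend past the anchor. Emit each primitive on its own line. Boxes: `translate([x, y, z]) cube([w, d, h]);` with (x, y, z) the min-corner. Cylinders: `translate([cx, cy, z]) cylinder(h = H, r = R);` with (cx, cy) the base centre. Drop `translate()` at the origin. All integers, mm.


translate([397, 402, 0]) cylinder(h = 12, r = 168);
translate([397, 402, 12]) cylinder(h = 117, r = 46);
translate([397, 402, 129]) cylinder(h = 12, r = 168);


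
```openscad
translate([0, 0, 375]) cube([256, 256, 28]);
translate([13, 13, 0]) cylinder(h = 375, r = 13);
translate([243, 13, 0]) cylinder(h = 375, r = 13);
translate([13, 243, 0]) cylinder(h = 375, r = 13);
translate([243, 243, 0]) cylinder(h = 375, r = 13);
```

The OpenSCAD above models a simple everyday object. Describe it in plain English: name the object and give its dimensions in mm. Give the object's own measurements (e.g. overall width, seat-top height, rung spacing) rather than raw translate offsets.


A four-legged stool. The seat is a 256×256×28 mm slab whose top surface is at z = 403 mm; four round legs, each 26 mm in diameter, run from the floor (z = 0) to the underside of the seat, each leg's axis is inset half a diameter from the nearest pair of seat edges (so the leg's bounding box is flush with the corner).


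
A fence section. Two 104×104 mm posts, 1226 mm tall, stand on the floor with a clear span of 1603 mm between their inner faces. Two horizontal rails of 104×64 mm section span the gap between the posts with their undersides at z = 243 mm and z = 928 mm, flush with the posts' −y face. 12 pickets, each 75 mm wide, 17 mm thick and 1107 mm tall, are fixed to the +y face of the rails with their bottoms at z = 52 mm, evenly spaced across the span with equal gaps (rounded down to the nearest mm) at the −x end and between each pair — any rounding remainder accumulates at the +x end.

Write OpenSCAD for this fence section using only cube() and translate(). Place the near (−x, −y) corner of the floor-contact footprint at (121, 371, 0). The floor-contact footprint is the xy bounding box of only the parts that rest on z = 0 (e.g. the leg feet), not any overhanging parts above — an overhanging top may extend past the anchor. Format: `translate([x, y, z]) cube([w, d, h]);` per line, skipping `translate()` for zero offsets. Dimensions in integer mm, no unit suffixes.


translate([121, 371, 0]) cube([104, 104, 1226]);
translate([1828, 371, 0]) cube([104, 104, 1226]);
translate([225, 371, 243]) cube([1603, 104, 64]);
translate([225, 371, 928]) cube([1603, 104, 64]);
translate([279, 475, 52]) cube([75, 17, 1107]);
translate([408, 475, 52]) cube([75, 17, 1107]);
translate([537, 475, 52]) cube([75, 17, 1107]);
translate([666, 475, 52]) cube([75, 17, 1107]);
translate([795, 475, 52]) cube([75, 17, 1107]);
translate([924, 475, 52]) cube([75, 17, 1107]);
translate([1053, 475, 52]) cube([75, 17, 1107]);
translate([1182, 475, 52]) cube([75, 17, 1107]);
translate([1311, 475, 52]) cube([75, 17, 1107]);
translate([1440, 475, 52]) cube([75, 17, 1107]);
translate([1569, 475, 52]) cube([75, 17, 1107]);
translate([1698, 475, 52]) cube([75, 17, 1107]);


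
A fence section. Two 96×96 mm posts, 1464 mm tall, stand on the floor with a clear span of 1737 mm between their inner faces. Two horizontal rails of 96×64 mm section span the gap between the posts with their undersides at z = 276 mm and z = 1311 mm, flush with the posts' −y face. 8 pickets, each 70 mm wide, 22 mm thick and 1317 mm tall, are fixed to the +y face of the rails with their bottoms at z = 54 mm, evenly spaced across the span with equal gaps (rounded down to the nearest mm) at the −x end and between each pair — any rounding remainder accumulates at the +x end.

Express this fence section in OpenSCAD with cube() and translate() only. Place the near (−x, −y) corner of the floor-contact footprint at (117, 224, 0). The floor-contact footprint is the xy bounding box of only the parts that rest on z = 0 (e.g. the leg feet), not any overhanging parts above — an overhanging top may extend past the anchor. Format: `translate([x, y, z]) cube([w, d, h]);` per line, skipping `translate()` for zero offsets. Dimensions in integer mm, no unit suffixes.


translate([117, 224, 0]) cube([96, 96, 1464]);
translate([1950, 224, 0]) cube([96, 96, 1464]);
translate([213, 224, 276]) cube([1737, 96, 64]);
translate([213, 224, 1311]) cube([1737, 96, 64]);
translate([343, 320, 54]) cube([70, 22, 1317]);
translate([543, 320, 54]) cube([70, 22, 1317]);
translate([743, 320, 54]) cube([70, 22, 1317]);
translate([943, 320, 54]) cube([70, 22, 1317]);
translate([1143, 320, 54]) cube([70, 22, 1317]);
translate([1343, 320, 54]) cube([70, 22, 1317]);
translate([1543, 320, 54]) cube([70, 22, 1317]);
translate([1743, 320, 54]) cube([70, 22, 1317]);
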